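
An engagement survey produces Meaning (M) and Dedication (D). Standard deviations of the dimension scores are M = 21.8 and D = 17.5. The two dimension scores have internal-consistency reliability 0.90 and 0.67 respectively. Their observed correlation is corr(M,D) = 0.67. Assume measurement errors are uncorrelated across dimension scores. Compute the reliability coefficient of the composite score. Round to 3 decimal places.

0.885

Var(M+D) = 21.8² + 17.5² + 2·[21.8·17.5·0.67] = 781.49 + 511.21 = 1292.7.
Under uncorrelated errors the observed covariances equal the true-score covariances, so only the own-variance terms attenuate.
True-score variance = [21.8²·0.90 + 17.5²·0.67] + 511.21 = 632.904 + 511.21 = 1144.11.
Reliability = 1144.11 / 1292.7 = 0.885.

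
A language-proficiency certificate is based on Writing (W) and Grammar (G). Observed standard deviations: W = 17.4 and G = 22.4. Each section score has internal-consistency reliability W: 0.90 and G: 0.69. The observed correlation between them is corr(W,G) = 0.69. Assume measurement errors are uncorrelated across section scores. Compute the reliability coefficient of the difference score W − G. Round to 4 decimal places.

Var(W−G) = 17.4² + 22.4² − 2·17.4·22.4·0.69 = 804.52 − 537.869 = 266.651.
With uncorrelated errors the cross-covariances are all true-score covariance, so they carry over unchanged; only the diagonal terms shrink to ρᵢσᵢ².
True-score variance = [17.4²·0.90 + 22.4²·0.69] − 537.869 = 618.698 − 537.869 = 80.8296.
Reliability = 80.8296 / 266.651 = 0.3031.

0.3031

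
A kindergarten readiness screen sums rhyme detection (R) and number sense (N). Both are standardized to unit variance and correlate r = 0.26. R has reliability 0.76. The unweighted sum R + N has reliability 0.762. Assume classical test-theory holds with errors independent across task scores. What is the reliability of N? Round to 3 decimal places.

0.640

Var(R+N) = 2 + 2·0.26 = 2.520.
True-score variance = ρ_R + ρ_N + 2·0.26, so 0.762 = (0.76 + ρ_N + 0.52) / 2.520.
ρ_N = 0.762·2.520 − 0.76 − 0.52 = 0.640.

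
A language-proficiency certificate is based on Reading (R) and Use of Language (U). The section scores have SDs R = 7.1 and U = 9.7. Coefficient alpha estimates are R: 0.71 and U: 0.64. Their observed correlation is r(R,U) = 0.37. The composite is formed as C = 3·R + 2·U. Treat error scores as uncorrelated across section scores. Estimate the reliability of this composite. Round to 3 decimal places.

0.765

Var(C) = 3²·7.1² + 2²·9.7² + 2·[6·7.1·9.7·0.37] = 830.05 + 305.783 = 1135.83.
Under uncorrelated errors the observed covariances equal the true-score covariances, so only the own-variance terms attenuate.
True-score variance = [3²·7.1²·0.71 + 2²·9.7²·0.64] + 305.783 = 562.99 + 305.783 = 868.773.
Reliability = 868.773 / 1135.83 = 0.765.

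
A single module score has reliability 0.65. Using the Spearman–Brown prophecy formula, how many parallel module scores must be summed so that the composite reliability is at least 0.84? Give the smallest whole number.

k ≥ ρ*(1−ρ₁)/(ρ₁(1−ρ*)) = 0.84·0.35 / (0.65·0.16) = 2.827.
Smallest integer k = 3.

3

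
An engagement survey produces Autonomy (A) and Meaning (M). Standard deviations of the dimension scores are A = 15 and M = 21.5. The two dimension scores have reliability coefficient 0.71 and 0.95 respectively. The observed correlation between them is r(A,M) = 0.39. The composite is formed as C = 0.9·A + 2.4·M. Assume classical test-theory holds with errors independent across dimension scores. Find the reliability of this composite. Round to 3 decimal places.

0.945

Var(C) = 0.9²·15² + 2.4²·21.5² + 2·[2.16·15·21.5·0.39] = 2844.81 + 543.348 = 3388.16.
With uncorrelated errors the cross-covariances are all true-score covariance, so they carry over unchanged; only the diagonal terms shrink to ρᵢσᵢ².
True-score variance = [0.9²·15²·0.71 + 2.4²·21.5²·0.95] + 543.348 = 2658.83 + 543.348 = 3202.18.
Reliability = 3202.18 / 3388.16 = 0.945.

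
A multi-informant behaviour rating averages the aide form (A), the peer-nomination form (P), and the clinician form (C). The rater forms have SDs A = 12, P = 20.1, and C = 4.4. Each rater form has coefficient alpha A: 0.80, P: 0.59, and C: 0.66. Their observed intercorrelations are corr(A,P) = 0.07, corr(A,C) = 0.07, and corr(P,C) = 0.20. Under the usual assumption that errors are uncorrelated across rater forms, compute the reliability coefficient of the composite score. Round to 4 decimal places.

0.6878

Var(A+P+C) = 12² + 20.1² + 4.4² + 2·[12·20.1·0.07 + 12·4.4·0.07 + 20.1·4.4·0.20] = 567.37 + 76.536 = 643.906.
Because errors are independent across components, Cov(Tᵢ,Tⱼ) = Cov(Xᵢ,Xⱼ); the off-diagonal part of the true-score variance is the same as above.
True-score variance = [12²·0.80 + 20.1²·0.59 + 4.4²·0.66] + 76.536 = 366.344 + 76.536 = 442.88.
Reliability = 442.88 / 643.906 = 0.6878.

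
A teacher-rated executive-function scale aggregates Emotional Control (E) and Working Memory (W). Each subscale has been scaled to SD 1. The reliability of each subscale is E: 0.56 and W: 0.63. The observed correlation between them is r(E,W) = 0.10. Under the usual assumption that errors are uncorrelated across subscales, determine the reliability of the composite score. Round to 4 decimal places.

0.6318

Var(E+W) = 2 + 2·[0.10] = 2 + 0.2 = 2.2.
Because errors are independent across components, Cov(Tᵢ,Tⱼ) = Cov(Xᵢ,Xⱼ); the off-diagonal part of the true-score variance is the same as above.
True-score variance = [0.56 + 0.63] + 0.2 = 1.19 + 0.2 = 1.39.
Reliability = 1.39 / 2.2 = 0.6318.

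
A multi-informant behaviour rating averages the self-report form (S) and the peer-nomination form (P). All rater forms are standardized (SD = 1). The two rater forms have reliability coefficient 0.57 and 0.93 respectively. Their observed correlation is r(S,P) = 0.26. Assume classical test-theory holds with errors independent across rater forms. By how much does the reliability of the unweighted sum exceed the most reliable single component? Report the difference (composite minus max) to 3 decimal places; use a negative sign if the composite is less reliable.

-0.128

Var(sum) = 2 + 0.52 = 2.52; true-score variance = 1.5 + 0.52 = 2.02; composite reliability = 0.8016.
Max component reliability = 0.9300.
Difference = 0.8016 − 0.9300 = -0.128.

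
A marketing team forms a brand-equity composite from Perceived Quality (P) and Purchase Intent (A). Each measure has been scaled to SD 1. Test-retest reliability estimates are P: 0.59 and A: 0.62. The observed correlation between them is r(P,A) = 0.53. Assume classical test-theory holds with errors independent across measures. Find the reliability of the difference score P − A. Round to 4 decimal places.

0.1596

Var(P−A) = 1 + 1 − 2·0.53 = 2 − 1.06 = 0.94.
With uncorrelated errors the cross-covariances are all true-score covariance, so they carry over unchanged; only the diagonal terms shrink to ρᵢσᵢ².
True-score variance = [0.59 + 0.62] − 1.06 = 1.21 − 1.06 = 0.15.
Reliability = 0.15 / 0.94 = 0.1596.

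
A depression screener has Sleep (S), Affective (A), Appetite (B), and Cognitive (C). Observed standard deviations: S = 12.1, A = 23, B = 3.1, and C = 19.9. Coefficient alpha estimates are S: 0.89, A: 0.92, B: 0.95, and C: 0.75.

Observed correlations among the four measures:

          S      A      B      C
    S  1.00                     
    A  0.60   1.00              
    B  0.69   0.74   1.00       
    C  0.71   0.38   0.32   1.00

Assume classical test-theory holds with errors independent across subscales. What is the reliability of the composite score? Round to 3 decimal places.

Var(S+A+B+C) = 12.1² + 23² + 3.1² + 19.9² + 2·[12.1·23·0.60 + 12.1·3.1·0.69 + 12.1·19.9·0.71 + 23·3.1·0.74 + 23·19.9·0.38 + 3.1·19.9·0.32] = 1081.03 + 1220.5 = 2301.53.
With uncorrelated errors the cross-covariances are all true-score covariance, so they carry over unchanged; only the diagonal terms shrink to ρᵢσᵢ².
True-score variance = [12.1²·0.89 + 23²·0.92 + 3.1²·0.95 + 19.9²·0.75] + 1220.5 = 923.122 + 1220.5 = 2143.63.
Reliability = 2143.63 / 2301.53 = 0.931.

0.931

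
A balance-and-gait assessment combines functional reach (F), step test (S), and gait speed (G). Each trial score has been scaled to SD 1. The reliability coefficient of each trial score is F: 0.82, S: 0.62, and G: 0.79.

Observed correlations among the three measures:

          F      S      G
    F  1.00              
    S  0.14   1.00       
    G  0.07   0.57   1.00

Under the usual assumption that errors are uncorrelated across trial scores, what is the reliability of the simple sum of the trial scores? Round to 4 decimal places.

0.8311

Var(F+S+G) = 3 + 2·[0.14 + 0.07 + 0.57] = 3 + 1.56 = 4.56.
Under uncorrelated errors the observed covariances equal the true-score covariances, so only the own-variance terms attenuate.
True-score variance = [0.82 + 0.62 + 0.79] + 1.56 = 2.23 + 1.56 = 3.79.
Reliability = 3.79 / 4.56 = 0.8311.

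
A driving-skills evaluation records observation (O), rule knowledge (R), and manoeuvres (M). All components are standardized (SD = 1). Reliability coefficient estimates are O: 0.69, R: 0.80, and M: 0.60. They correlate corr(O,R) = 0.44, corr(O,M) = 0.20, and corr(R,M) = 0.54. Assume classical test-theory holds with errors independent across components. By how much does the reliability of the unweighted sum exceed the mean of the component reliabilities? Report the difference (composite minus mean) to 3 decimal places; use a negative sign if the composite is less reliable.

Var(sum) = 3 + 2.36 = 5.36; true-score variance = 2.09 + 2.36 = 4.45; composite reliability = 0.8302.
Mean component reliability = 0.6967.
Difference = 0.8302 − 0.6967 = 0.134.

0.134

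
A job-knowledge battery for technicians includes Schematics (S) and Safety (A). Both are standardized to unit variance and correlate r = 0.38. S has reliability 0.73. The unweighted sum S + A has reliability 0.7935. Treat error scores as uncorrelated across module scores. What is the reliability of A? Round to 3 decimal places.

Var(S+A) = 2 + 2·0.38 = 2.760.
True-score variance = ρ_S + ρ_A + 2·0.38, so 0.7935 = (0.73 + ρ_A + 0.76) / 2.760.
ρ_A = 0.7935·2.760 − 0.73 − 0.76 = 0.700.

0.700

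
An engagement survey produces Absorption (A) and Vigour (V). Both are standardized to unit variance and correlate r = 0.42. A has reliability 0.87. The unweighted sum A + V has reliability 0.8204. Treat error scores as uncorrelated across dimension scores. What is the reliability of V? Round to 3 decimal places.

Var(A+V) = 2 + 2·0.42 = 2.840.
True-score variance = ρ_A + ρ_V + 2·0.42, so 0.8204 = (0.87 + ρ_V + 0.84) / 2.840.
ρ_V = 0.8204·2.840 − 0.87 − 0.84 = 0.620.

0.620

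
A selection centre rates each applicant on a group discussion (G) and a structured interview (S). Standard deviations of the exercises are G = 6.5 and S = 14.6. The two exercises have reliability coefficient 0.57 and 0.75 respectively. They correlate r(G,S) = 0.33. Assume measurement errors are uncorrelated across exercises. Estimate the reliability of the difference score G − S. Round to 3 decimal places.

0.629

Var(G−S) = 6.5² + 14.6² − 2·6.5·14.6·0.33 = 255.41 − 62.634 = 192.776.
With uncorrelated errors the cross-covariances are all true-score covariance, so they carry over unchanged; only the diagonal terms shrink to ρᵢσᵢ².
True-score variance = [6.5²·0.57 + 14.6²·0.75] − 62.634 = 183.953 − 62.634 = 121.319.
Reliability = 121.319 / 192.776 = 0.629.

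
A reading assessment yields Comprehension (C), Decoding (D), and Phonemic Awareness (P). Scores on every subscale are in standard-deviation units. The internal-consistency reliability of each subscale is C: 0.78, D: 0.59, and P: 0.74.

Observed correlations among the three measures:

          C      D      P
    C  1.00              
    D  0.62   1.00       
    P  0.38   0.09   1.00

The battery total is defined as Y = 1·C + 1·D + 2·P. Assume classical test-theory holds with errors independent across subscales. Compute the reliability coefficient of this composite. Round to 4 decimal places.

0.8169

Var(Y) = 1 + 1 + 2² + 2·[0.62 + 2·0.38 + 2·0.09] = 6 + 3.12 = 9.12.
Under uncorrelated errors the observed covariances equal the true-score covariances, so only the own-variance terms attenuate.
True-score variance = [0.78 + 0.59 + 2²·0.74] + 3.12 = 4.33 + 3.12 = 7.45.
Reliability = 7.45 / 9.12 = 0.8169.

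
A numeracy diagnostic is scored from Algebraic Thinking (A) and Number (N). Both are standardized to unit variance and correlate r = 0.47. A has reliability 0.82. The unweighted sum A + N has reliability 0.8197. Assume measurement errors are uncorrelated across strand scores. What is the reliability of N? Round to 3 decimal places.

Var(A+N) = 2 + 2·0.47 = 2.940.
True-score variance = ρ_A + ρ_N + 2·0.47, so 0.8197 = (0.82 + ρ_N + 0.94) / 2.940.
ρ_N = 0.8197·2.940 − 0.82 − 0.94 = 0.650.

0.650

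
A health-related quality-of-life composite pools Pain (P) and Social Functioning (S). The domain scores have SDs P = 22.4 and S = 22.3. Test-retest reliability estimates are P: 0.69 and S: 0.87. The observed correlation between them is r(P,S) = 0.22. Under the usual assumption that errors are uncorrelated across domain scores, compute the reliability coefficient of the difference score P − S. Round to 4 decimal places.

Var(P−S) = 22.4² + 22.3² − 2·22.4·22.3·0.22 = 999.05 − 219.789 = 779.261.
Because errors are independent across components, Cov(Tᵢ,Tⱼ) = Cov(Xᵢ,Xⱼ); the off-diagonal part of the true-score variance is the same as above.
True-score variance = [22.4²·0.69 + 22.3²·0.87] − 219.789 = 778.857 − 219.789 = 559.068.
Reliability = 559.068 / 779.261 = 0.7174.

0.7174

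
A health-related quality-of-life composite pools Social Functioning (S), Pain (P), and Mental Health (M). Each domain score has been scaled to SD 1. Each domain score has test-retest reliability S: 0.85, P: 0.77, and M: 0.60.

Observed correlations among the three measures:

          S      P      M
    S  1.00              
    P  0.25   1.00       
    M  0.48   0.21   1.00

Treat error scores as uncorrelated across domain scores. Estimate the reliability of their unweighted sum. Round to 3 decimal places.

Var(S+P+M) = 3 + 2·[0.25 + 0.48 + 0.21] = 3 + 1.88 = 4.88.
With uncorrelated errors the cross-covariances are all true-score covariance, so they carry over unchanged; only the diagonal terms shrink to ρᵢσᵢ².
True-score variance = [0.85 + 0.77 + 0.60] + 1.88 = 2.22 + 1.88 = 4.1.
Reliability = 4.1 / 4.88 = 0.840.

0.840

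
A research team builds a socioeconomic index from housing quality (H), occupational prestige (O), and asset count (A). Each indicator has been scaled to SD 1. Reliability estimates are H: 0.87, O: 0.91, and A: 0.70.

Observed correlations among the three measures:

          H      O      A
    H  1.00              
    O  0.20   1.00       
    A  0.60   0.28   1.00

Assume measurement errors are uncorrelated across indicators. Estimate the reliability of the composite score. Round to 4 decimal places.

0.8992

Var(H+O+A) = 3 + 2·[0.20 + 0.60 + 0.28] = 3 + 2.16 = 5.16.
Because errors are independent across components, Cov(Tᵢ,Tⱼ) = Cov(Xᵢ,Xⱼ); the off-diagonal part of the true-score variance is the same as above.
True-score variance = [0.87 + 0.91 + 0.70] + 2.16 = 2.48 + 2.16 = 4.64.
Reliability = 4.64 / 5.16 = 0.8992.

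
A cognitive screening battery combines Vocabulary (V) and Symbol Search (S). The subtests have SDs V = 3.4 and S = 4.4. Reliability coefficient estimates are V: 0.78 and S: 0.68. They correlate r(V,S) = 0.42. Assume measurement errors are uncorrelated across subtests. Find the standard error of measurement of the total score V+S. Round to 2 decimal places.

2.96

Var(total) = 30.92 + 12.5664 = 43.4864.
True-score variance = 22.1816 + 12.5664 = 34.748, so reliability = 0.7991.
Error variance = 43.4864 − 34.748 = 8.7384; SEM = √8.7384 = 2.96.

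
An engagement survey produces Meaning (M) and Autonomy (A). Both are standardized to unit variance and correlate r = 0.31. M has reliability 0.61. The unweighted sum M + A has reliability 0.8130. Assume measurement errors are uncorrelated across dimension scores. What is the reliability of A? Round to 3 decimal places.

Var(M+A) = 2 + 2·0.31 = 2.620.
True-score variance = ρ_M + ρ_A + 2·0.31, so 0.8130 = (0.61 + ρ_A + 0.62) / 2.620.
ρ_A = 0.8130·2.620 − 0.61 − 0.62 = 0.900.

0.900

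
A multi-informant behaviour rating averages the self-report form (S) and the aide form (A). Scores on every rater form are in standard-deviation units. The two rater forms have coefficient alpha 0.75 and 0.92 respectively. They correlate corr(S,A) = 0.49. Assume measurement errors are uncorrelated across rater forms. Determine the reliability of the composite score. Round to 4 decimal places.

Var(S+A) = 2 + 2·[0.49] = 2 + 0.98 = 2.98.
Under uncorrelated errors the observed covariances equal the true-score covariances, so only the own-variance terms attenuate.
True-score variance = [0.75 + 0.92] + 0.98 = 1.67 + 0.98 = 2.65.
Reliability = 2.65 / 2.98 = 0.8893.

0.8893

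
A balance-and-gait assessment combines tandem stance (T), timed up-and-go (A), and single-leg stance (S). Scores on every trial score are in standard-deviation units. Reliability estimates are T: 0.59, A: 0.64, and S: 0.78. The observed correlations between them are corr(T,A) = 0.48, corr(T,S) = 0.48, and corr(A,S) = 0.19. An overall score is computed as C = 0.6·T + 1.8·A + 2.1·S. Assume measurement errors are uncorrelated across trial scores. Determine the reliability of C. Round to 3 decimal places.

Var(C) = 0.6² + 1.8² + 2.1² + 2·[1.08·0.48 + 1.26·0.48 + 3.78·0.19] = 8.01 + 3.6828 = 11.6928.
Because errors are independent across components, Cov(Tᵢ,Tⱼ) = Cov(Xᵢ,Xⱼ); the off-diagonal part of the true-score variance is the same as above.
True-score variance = [0.6²·0.59 + 1.8²·0.64 + 2.1²·0.78] + 3.6828 = 5.7258 + 3.6828 = 9.4086.
Reliability = 9.4086 / 11.6928 = 0.805.

0.805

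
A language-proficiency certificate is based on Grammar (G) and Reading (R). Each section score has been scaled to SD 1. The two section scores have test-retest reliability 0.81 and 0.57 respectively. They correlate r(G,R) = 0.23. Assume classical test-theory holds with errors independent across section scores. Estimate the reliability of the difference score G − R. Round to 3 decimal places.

Var(G−R) = 1 + 1 − 2·0.23 = 2 − 0.46 = 1.54.
Under uncorrelated errors the observed covariances equal the true-score covariances, so only the own-variance terms attenuate.
True-score variance = [0.81 + 0.57] − 0.46 = 1.38 − 0.46 = 0.92.
Reliability = 0.92 / 1.54 = 0.597.

0.597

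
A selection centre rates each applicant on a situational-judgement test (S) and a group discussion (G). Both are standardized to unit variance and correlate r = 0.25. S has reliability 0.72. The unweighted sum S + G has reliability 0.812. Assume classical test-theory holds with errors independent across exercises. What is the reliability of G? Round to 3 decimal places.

0.810

Var(S+G) = 2 + 2·0.25 = 2.500.
True-score variance = ρ_S + ρ_G + 2·0.25, so 0.812 = (0.72 + ρ_G + 0.50) / 2.500.
ρ_G = 0.812·2.500 − 0.72 − 0.50 = 0.810.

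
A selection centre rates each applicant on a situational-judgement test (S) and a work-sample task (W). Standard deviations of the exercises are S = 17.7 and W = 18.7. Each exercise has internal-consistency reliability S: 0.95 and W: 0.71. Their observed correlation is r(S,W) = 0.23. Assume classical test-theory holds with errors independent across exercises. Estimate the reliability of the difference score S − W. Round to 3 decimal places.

0.771

Var(S−W) = 17.7² + 18.7² − 2·17.7·18.7·0.23 = 662.98 − 152.255 = 510.725.
With uncorrelated errors the cross-covariances are all true-score covariance, so they carry over unchanged; only the diagonal terms shrink to ρᵢσᵢ².
True-score variance = [17.7²·0.95 + 18.7²·0.71] − 152.255 = 545.905 − 152.255 = 393.65.
Reliability = 393.65 / 510.725 = 0.771.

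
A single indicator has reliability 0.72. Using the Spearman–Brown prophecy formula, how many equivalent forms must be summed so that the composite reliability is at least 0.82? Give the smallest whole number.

2

k ≥ ρ*(1−ρ₁)/(ρ₁(1−ρ*)) = 0.82·0.28 / (0.72·0.18) = 1.772.
Smallest integer k = 2.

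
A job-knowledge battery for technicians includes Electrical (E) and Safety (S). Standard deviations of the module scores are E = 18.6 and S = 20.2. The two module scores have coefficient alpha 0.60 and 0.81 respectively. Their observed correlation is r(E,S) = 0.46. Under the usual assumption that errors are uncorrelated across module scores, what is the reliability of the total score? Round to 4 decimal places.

Var(E+S) = 18.6² + 20.2² + 2·[18.6·20.2·0.46] = 754 + 345.662 = 1099.66.
With uncorrelated errors the cross-covariances are all true-score covariance, so they carry over unchanged; only the diagonal terms shrink to ρᵢσᵢ².
True-score variance = [18.6²·0.60 + 20.2²·0.81] + 345.662 = 538.088 + 345.662 = 883.751.
Reliability = 883.751 / 1099.66 = 0.8037.

0.8037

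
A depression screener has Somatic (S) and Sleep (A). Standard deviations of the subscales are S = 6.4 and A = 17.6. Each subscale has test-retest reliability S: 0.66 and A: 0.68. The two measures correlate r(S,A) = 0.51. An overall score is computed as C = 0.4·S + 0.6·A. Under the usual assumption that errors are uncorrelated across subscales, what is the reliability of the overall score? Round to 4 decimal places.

Var(C) = 0.4²·6.4² + 0.6²·17.6² + 2·[0.24·6.4·17.6·0.51] = 118.067 + 27.5743 = 145.641.
Because errors are independent across components, Cov(Tᵢ,Tⱼ) = Cov(Xᵢ,Xⱼ); the off-diagonal part of the true-score variance is the same as above.
True-score variance = [0.4²·6.4²·0.66 + 0.6²·17.6²·0.68] + 27.5743 = 80.1546 + 27.5743 = 107.729.
Reliability = 107.729 / 145.641 = 0.7397.

0.7397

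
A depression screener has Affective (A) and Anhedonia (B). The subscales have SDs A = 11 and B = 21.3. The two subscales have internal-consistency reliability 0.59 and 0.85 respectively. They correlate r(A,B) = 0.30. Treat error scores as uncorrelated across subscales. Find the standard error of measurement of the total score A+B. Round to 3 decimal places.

10.847

Var(total) = 574.69 + 140.58 = 715.27.
True-score variance = 457.026 + 140.58 = 597.606, so reliability = 0.8355.
Error variance = 715.27 − 597.606 = 117.664; SEM = √117.664 = 10.847.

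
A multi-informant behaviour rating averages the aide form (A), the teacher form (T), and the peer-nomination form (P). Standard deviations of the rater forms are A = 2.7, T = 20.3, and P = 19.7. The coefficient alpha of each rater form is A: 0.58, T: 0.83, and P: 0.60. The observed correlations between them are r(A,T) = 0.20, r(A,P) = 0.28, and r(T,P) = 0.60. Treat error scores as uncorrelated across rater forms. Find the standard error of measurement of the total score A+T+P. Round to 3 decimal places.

15.111

Var(total) = 807.47 + 531.602 = 1339.07.
True-score variance = 579.117 + 531.602 = 1110.72, so reliability = 0.8295.
Error variance = 1339.07 − 1110.72 = 228.353; SEM = √228.353 = 15.111.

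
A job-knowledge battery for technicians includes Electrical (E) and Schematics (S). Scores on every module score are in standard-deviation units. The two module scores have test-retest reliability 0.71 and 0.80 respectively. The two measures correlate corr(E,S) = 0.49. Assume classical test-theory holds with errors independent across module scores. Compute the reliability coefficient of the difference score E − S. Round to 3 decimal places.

0.520

Var(E−S) = 1 + 1 − 2·0.49 = 2 − 0.98 = 1.02.
Because errors are independent across components, Cov(Tᵢ,Tⱼ) = Cov(Xᵢ,Xⱼ); the off-diagonal part of the true-score variance is the same as above.
True-score variance = [0.71 + 0.80] − 0.98 = 1.51 − 0.98 = 0.53.
Reliability = 0.53 / 1.02 = 0.520.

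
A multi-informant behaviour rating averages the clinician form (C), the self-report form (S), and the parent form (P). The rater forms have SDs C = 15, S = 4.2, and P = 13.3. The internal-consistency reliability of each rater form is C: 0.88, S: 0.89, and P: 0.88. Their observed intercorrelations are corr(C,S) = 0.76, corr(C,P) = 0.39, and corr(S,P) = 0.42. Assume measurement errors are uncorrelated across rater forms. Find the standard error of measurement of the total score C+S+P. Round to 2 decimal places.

Var(total) = 419.53 + 298.292 = 717.822.
True-score variance = 369.363 + 298.292 = 667.655, so reliability = 0.9301.
Error variance = 717.822 − 667.655 = 50.1672; SEM = √50.1672 = 7.08.

7.08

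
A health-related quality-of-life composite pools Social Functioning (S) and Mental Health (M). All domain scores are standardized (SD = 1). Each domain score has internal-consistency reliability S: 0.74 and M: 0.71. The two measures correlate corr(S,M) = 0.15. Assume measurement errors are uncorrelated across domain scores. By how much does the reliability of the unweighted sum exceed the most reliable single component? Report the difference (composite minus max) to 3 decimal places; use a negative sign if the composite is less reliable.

Var(sum) = 2 + 0.3 = 2.3; true-score variance = 1.45 + 0.3 = 1.75; composite reliability = 0.7609.
Max component reliability = 0.7400.
Difference = 0.7609 − 0.7400 = 0.021.

0.021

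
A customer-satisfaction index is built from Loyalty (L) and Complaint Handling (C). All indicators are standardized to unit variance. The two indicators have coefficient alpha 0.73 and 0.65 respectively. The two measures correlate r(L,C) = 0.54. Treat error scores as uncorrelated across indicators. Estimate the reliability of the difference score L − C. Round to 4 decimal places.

Var(L−C) = 1 + 1 − 2·0.54 = 2 − 1.08 = 0.92.
Under uncorrelated errors the observed covariances equal the true-score covariances, so only the own-variance terms attenuate.
True-score variance = [0.73 + 0.65] − 1.08 = 1.38 − 1.08 = 0.3.
Reliability = 0.3 / 0.92 = 0.3261.

0.3261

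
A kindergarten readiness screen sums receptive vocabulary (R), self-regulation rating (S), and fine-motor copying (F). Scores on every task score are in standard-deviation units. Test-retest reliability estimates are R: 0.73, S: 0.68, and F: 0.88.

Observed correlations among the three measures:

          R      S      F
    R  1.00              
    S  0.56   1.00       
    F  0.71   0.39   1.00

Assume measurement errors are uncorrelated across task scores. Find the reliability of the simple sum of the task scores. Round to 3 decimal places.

Var(R+S+F) = 3 + 2·[0.56 + 0.71 + 0.39] = 3 + 3.32 = 6.32.
Because errors are independent across components, Cov(Tᵢ,Tⱼ) = Cov(Xᵢ,Xⱼ); the off-diagonal part of the true-score variance is the same as above.
True-score variance = [0.73 + 0.68 + 0.88] + 3.32 = 2.29 + 3.32 = 5.61.
Reliability = 5.61 / 6.32 = 0.888.

0.888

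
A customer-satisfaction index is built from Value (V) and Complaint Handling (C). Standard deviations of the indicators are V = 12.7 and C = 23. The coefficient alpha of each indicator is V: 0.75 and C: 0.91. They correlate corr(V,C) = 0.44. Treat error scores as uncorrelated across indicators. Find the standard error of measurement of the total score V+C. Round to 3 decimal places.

9.377

Var(total) = 690.29 + 257.048 = 947.338.
True-score variance = 602.358 + 257.048 = 859.406, so reliability = 0.9072.
Error variance = 947.338 − 859.406 = 87.9325; SEM = √87.9325 = 9.377.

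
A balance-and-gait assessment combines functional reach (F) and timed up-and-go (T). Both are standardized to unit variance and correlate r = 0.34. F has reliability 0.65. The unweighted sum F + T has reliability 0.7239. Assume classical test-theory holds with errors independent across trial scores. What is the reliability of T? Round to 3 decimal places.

0.610

Var(F+T) = 2 + 2·0.34 = 2.680.
True-score variance = ρ_F + ρ_T + 2·0.34, so 0.7239 = (0.65 + ρ_T + 0.68) / 2.680.
ρ_T = 0.7239·2.680 − 0.65 − 0.68 = 0.610.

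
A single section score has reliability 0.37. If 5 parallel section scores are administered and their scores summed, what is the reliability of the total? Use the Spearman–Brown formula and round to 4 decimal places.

ρ_k = kρ / (1 + (k−1)ρ) = 5·0.37 / (1 + 4·0.37) = 1.850 / 2.480 = 0.7460.

0.7460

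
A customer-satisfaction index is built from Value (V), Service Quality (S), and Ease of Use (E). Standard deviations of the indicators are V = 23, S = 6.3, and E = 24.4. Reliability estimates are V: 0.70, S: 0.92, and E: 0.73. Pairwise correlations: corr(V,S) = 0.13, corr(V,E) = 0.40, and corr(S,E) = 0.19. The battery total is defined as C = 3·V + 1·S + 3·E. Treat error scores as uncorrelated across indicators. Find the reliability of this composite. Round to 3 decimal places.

Var(C) = 3²·23² + 6.3² + 3²·24.4² + 2·[3·23·6.3·0.13 + 9·23·24.4·0.40 + 3·6.3·24.4·0.19] = 10158.9 + 4328.9 = 14487.8.
Under uncorrelated errors the observed covariances equal the true-score covariances, so only the own-variance terms attenuate.
True-score variance = [3²·23²·0.70 + 6.3²·0.92 + 3²·24.4²·0.73] + 4328.9 = 7280.73 + 4328.9 = 11609.6.
Reliability = 11609.6 / 14487.8 = 0.801.

0.801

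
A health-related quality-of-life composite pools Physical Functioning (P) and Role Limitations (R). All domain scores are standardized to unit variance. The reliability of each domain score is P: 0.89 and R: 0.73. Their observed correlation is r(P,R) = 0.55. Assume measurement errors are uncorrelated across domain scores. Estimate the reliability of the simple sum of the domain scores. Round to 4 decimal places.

0.8774

Var(P+R) = 2 + 2·[0.55] = 2 + 1.1 = 3.1.
With uncorrelated errors the cross-covariances are all true-score covariance, so they carry over unchanged; only the diagonal terms shrink to ρᵢσᵢ².
True-score variance = [0.89 + 0.73] + 1.1 = 1.62 + 1.1 = 2.72.
Reliability = 2.72 / 3.1 = 0.8774.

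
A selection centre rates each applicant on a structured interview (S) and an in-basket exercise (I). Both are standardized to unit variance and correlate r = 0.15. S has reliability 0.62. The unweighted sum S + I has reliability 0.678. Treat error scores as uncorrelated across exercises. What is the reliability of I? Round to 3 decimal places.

0.639

Var(S+I) = 2 + 2·0.15 = 2.300.
True-score variance = ρ_S + ρ_I + 2·0.15, so 0.678 = (0.62 + ρ_I + 0.30) / 2.300.
ρ_I = 0.678·2.300 − 0.62 − 0.30 = 0.639.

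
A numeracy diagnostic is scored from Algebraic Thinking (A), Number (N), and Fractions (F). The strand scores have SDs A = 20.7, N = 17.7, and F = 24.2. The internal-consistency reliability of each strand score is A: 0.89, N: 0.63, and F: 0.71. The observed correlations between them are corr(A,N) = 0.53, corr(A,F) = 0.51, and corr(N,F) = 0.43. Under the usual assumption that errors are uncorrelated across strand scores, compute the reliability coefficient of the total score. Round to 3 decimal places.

Var(A+N+F) = 20.7² + 17.7² + 24.2² + 2·[20.7·17.7·0.53 + 20.7·24.2·0.51 + 17.7·24.2·0.43] = 1327.42 + 1267.7 = 2595.12.
With uncorrelated errors the cross-covariances are all true-score covariance, so they carry over unchanged; only the diagonal terms shrink to ρᵢσᵢ².
True-score variance = [20.7²·0.89 + 17.7²·0.63 + 24.2²·0.71] + 1267.7 = 994.533 + 1267.7 = 2262.24.
Reliability = 2262.24 / 2595.12 = 0.872.

0.872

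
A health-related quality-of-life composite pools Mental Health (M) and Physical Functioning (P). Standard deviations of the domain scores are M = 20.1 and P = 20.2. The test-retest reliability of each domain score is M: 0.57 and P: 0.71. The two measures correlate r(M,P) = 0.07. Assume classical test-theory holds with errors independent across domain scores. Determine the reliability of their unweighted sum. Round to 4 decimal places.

0.6639

Var(M+P) = 20.1² + 20.2² + 2·[20.1·20.2·0.07] = 812.05 + 56.8428 = 868.893.
Because errors are independent across components, Cov(Tᵢ,Tⱼ) = Cov(Xᵢ,Xⱼ); the off-diagonal part of the true-score variance is the same as above.
True-score variance = [20.1²·0.57 + 20.2²·0.71] + 56.8428 = 519.994 + 56.8428 = 576.837.
Reliability = 576.837 / 868.893 = 0.6639.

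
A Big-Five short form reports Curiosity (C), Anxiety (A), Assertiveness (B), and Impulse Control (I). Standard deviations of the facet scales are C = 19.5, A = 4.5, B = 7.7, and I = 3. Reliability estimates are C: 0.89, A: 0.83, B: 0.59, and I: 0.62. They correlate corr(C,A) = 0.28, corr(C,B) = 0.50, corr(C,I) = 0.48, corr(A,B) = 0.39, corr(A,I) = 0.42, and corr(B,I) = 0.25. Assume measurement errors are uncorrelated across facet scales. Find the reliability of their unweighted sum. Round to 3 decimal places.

Var(C+A+B+I) = 19.5² + 4.5² + 7.7² + 3² + 2·[19.5·4.5·0.28 + 19.5·7.7·0.50 + 19.5·3·0.48 + 4.5·7.7·0.39 + 4.5·3·0.42 + 7.7·3·0.25] = 468.79 + 305.367 = 774.157.
Under uncorrelated errors the observed covariances equal the true-score covariances, so only the own-variance terms attenuate.
True-score variance = [19.5²·0.89 + 4.5²·0.83 + 7.7²·0.59 + 3²·0.62] + 305.367 = 395.791 + 305.367 = 701.158.
Reliability = 701.158 / 774.157 = 0.906.

0.906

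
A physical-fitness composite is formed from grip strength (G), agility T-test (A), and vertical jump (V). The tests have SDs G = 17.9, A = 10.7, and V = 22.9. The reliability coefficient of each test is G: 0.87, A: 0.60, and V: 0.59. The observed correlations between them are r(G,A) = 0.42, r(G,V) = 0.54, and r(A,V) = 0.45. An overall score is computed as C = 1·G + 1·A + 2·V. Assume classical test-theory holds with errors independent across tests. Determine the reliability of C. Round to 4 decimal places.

0.7643

Var(C) = 17.9² + 10.7² + 2²·22.9² + 2·[17.9·10.7·0.42 + 2·17.9·22.9·0.54 + 2·10.7·22.9·0.45] = 2532.54 + 1487.34 = 4019.88.
Under uncorrelated errors the observed covariances equal the true-score covariances, so only the own-variance terms attenuate.
True-score variance = [17.9²·0.87 + 10.7²·0.60 + 2²·22.9²·0.59] + 1487.34 = 1585.06 + 1487.34 = 3072.4.
Reliability = 3072.4 / 4019.88 = 0.7643.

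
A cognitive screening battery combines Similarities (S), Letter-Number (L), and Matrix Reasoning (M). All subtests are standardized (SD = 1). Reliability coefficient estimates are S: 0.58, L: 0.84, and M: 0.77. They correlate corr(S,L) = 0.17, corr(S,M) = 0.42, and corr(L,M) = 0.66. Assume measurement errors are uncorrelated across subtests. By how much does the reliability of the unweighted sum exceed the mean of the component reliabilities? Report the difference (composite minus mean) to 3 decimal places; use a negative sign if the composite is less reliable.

0.123

Var(sum) = 3 + 2.5 = 5.5; true-score variance = 2.19 + 2.5 = 4.69; composite reliability = 0.8527.
Mean component reliability = 0.7300.
Difference = 0.8527 − 0.7300 = 0.123.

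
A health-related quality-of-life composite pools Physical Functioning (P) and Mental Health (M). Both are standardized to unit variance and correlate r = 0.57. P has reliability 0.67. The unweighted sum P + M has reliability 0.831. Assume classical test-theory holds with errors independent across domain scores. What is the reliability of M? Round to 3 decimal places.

0.799

Var(P+M) = 2 + 2·0.57 = 3.140.
True-score variance = ρ_P + ρ_M + 2·0.57, so 0.831 = (0.67 + ρ_M + 1.14) / 3.140.
ρ_M = 0.831·3.140 − 0.67 − 1.14 = 0.799.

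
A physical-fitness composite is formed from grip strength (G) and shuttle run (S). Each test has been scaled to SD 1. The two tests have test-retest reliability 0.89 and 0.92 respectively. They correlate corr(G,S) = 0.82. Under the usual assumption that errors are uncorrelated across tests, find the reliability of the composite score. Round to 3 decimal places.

0.948

Var(G+S) = 2 + 2·[0.82] = 2 + 1.64 = 3.64.
Because errors are independent across components, Cov(Tᵢ,Tⱼ) = Cov(Xᵢ,Xⱼ); the off-diagonal part of the true-score variance is the same as above.
True-score variance = [0.89 + 0.92] + 1.64 = 1.81 + 1.64 = 3.45.
Reliability = 3.45 / 3.64 = 0.948.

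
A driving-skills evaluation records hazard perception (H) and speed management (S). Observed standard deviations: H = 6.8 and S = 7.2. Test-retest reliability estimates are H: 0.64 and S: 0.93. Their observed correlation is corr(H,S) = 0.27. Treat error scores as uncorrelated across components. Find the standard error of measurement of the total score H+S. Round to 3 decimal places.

4.503

Var(total) = 98.08 + 26.4384 = 124.518.
True-score variance = 77.8048 + 26.4384 = 104.243, so reliability = 0.8372.
Error variance = 124.518 − 104.243 = 20.2752; SEM = √20.2752 = 4.503.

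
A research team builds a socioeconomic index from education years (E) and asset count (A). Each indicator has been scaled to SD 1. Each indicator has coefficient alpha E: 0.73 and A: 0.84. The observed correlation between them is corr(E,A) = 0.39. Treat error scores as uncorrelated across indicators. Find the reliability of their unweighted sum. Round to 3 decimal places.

Var(E+A) = 2 + 2·[0.39] = 2 + 0.78 = 2.78.
With uncorrelated errors the cross-covariances are all true-score covariance, so they carry over unchanged; only the diagonal terms shrink to ρᵢσᵢ².
True-score variance = [0.73 + 0.84] + 0.78 = 1.57 + 0.78 = 2.35.
Reliability = 2.35 / 2.78 = 0.845.

0.845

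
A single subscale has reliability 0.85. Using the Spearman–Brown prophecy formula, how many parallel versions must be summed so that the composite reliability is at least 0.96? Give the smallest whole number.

5

k ≥ ρ*(1−ρ₁)/(ρ₁(1−ρ*)) = 0.96·0.15 / (0.85·0.04) = 4.235.
Smallest integer k = 5.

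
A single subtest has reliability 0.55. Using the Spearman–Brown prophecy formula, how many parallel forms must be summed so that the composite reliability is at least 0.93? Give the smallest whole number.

11

k ≥ ρ*(1−ρ₁)/(ρ₁(1−ρ*)) = 0.93·0.45 / (0.55·0.07) = 10.870.
Smallest integer k = 11.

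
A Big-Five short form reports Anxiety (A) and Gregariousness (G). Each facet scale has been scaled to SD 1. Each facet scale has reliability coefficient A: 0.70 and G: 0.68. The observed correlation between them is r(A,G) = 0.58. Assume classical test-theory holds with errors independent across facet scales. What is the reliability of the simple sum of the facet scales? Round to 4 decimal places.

0.8038

Var(A+G) = 2 + 2·[0.58] = 2 + 1.16 = 3.16.
Because errors are independent across components, Cov(Tᵢ,Tⱼ) = Cov(Xᵢ,Xⱼ); the off-diagonal part of the true-score variance is the same as above.
True-score variance = [0.70 + 0.68] + 1.16 = 1.38 + 1.16 = 2.54.
Reliability = 2.54 / 3.16 = 0.8038.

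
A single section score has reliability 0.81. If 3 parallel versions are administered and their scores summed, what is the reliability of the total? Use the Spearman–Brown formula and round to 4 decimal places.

ρ_k = kρ / (1 + (k−1)ρ) = 3·0.81 / (1 + 2·0.81) = 2.430 / 2.620 = 0.9275.

0.9275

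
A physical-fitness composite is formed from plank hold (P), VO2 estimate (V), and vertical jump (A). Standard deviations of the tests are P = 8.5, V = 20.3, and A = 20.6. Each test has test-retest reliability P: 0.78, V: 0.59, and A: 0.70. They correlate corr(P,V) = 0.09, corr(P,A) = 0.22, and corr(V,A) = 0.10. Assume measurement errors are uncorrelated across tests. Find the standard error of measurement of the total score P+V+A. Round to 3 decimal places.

17.668

Var(total) = 908.7 + 191.739 = 1100.44.
True-score variance = 596.54 + 191.739 = 788.279, so reliability = 0.7163.
Error variance = 1100.44 − 788.279 = 312.16; SEM = √312.16 = 17.668.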